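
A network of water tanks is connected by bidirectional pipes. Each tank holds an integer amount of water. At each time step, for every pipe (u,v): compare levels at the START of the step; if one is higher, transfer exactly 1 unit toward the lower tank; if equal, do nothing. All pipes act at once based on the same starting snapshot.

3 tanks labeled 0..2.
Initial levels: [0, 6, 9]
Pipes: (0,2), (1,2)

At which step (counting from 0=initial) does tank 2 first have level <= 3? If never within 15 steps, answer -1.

Step 1: flows [2->0,2->1] -> levels [1 7 7]
Step 2: flows [2->0,1=2] -> levels [2 7 6]
Step 3: flows [2->0,1->2] -> levels [3 6 6]
Step 4: flows [2->0,1=2] -> levels [4 6 5]
Step 5: flows [2->0,1->2] -> levels [5 5 5]
Step 6: flows [0=2,1=2] -> levels [5 5 5]
  -> stable; tank 2 stays at 5 > 3
Tank 2 never reaches <=3 within 15 steps

Answer: -1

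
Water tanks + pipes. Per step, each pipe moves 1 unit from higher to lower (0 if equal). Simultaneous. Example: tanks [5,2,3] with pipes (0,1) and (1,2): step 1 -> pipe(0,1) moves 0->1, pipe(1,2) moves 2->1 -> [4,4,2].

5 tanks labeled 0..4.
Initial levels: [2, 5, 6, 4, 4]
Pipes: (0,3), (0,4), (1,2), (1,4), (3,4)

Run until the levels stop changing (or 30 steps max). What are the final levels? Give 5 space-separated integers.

Step 1: flows [3->0,4->0,2->1,1->4,3=4] -> levels [4 5 5 3 4]
Step 2: flows [0->3,0=4,1=2,1->4,4->3] -> levels [3 4 5 5 4]
Step 3: flows [3->0,4->0,2->1,1=4,3->4] -> levels [5 5 4 3 4]
Step 4: flows [0->3,0->4,1->2,1->4,4->3] -> levels [3 3 5 5 5]
Step 5: flows [3->0,4->0,2->1,4->1,3=4] -> levels [5 5 4 4 3]
Step 6: flows [0->3,0->4,1->2,1->4,3->4] -> levels [3 3 5 4 6]
Step 7: flows [3->0,4->0,2->1,4->1,4->3] -> levels [5 5 4 4 3]
  -> period-2 cycle: step 7 state = step 5 state; never stabilizes
  -> state at step 30: (30-5) mod 2 = 1, same as step 6 -> [3 3 5 4 6]

Answer: 3 3 5 4 6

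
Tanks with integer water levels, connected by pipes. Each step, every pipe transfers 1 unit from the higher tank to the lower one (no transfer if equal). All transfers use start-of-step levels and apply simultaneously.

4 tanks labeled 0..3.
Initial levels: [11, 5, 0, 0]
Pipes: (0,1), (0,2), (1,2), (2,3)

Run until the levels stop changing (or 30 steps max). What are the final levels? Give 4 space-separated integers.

Answer: 4 4 5 3

Derivation:
Step 1: flows [0->1,0->2,1->2,2=3] -> levels [9 5 2 0]
Step 2: flows [0->1,0->2,1->2,2->3] -> levels [7 5 3 1]
Step 3: flows [0->1,0->2,1->2,2->3] -> levels [5 5 4 2]
Step 4: flows [0=1,0->2,1->2,2->3] -> levels [4 4 5 3]
Step 5: flows [0=1,2->0,2->1,2->3] -> levels [5 5 2 4]
Step 6: flows [0=1,0->2,1->2,3->2] -> levels [4 4 5 3]
  -> period-2 cycle: step 6 state = step 4 state; never stabilizes
  -> state at step 30: (30-4) mod 2 = 0, same as step 4 -> [4 4 5 3]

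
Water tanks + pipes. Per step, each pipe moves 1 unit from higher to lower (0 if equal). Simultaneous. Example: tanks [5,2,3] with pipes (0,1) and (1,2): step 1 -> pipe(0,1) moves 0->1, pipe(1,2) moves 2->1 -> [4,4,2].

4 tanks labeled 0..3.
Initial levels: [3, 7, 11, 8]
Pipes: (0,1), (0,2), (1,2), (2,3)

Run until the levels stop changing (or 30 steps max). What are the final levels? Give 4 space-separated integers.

Step 1: flows [1->0,2->0,2->1,2->3] -> levels [5 7 8 9]
Step 2: flows [1->0,2->0,2->1,3->2] -> levels [7 7 7 8]
Step 3: flows [0=1,0=2,1=2,3->2] -> levels [7 7 8 7]
Step 4: flows [0=1,2->0,2->1,2->3] -> levels [8 8 5 8]
Step 5: flows [0=1,0->2,1->2,3->2] -> levels [7 7 8 7]
  -> period-2 cycle: step 5 state = step 3 state; never stabilizes
  -> state at step 30: (30-3) mod 2 = 1, same as step 4 -> [8 8 5 8]

Answer: 8 8 5 8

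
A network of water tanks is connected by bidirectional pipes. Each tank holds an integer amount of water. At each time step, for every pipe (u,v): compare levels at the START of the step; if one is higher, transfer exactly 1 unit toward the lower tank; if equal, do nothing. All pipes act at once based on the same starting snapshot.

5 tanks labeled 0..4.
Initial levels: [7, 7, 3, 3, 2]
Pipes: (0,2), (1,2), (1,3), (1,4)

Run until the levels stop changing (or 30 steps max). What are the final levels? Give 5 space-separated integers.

Answer: 4 2 6 5 5

Derivation:
Step 1: flows [0->2,1->2,1->3,1->4] -> levels [6 4 5 4 3]
Step 2: flows [0->2,2->1,1=3,1->4] -> levels [5 4 5 4 4]
Step 3: flows [0=2,2->1,1=3,1=4] -> levels [5 5 4 4 4]
Step 4: flows [0->2,1->2,1->3,1->4] -> levels [4 2 6 5 5]
Step 5: flows [2->0,2->1,3->1,4->1] -> levels [5 5 4 4 4]
  -> period-2 cycle: step 5 state = step 3 state; never stabilizes
  -> state at step 30: (30-3) mod 2 = 1, same as step 4 -> [4 2 6 5 5]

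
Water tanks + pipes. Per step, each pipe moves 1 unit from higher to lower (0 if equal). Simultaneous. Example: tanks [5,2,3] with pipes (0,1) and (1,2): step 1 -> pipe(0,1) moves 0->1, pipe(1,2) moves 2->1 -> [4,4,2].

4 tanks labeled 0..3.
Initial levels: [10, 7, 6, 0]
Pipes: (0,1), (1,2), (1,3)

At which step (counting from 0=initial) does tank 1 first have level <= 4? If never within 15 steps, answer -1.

Step 1: flows [0->1,1->2,1->3] -> levels [9 6 7 1]
Step 2: flows [0->1,2->1,1->3] -> levels [8 7 6 2]
Step 3: flows [0->1,1->2,1->3] -> levels [7 6 7 3]
Step 4: flows [0->1,2->1,1->3] -> levels [6 7 6 4]
Step 5: flows [1->0,1->2,1->3] -> levels [7 4 7 5]
Tank 1 first reaches <=4 at step 5

Answer: 5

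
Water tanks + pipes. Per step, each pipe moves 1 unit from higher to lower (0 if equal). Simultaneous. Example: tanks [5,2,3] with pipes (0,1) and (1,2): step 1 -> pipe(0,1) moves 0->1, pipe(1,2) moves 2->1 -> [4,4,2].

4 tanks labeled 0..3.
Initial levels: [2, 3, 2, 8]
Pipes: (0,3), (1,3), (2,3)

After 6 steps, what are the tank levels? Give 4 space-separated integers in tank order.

Answer: 4 5 4 2

Derivation:
Step 1: flows [3->0,3->1,3->2] -> levels [3 4 3 5]
Step 2: flows [3->0,3->1,3->2] -> levels [4 5 4 2]
Step 3: flows [0->3,1->3,2->3] -> levels [3 4 3 5]
  -> period-2 cycle: step 3 state = step 1 state
  -> state at step 6: (6-1) mod 2 = 1, same as step 2 -> [4 5 4 2]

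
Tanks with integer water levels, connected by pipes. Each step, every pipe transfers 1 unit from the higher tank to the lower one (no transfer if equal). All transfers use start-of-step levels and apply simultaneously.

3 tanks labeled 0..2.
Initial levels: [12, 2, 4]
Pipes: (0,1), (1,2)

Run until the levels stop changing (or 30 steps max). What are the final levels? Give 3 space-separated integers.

Answer: 6 6 6

Derivation:
Step 1: flows [0->1,2->1] -> levels [11 4 3]
Step 2: flows [0->1,1->2] -> levels [10 4 4]
Step 3: flows [0->1,1=2] -> levels [9 5 4]
Step 4: flows [0->1,1->2] -> levels [8 5 5]
Step 5: flows [0->1,1=2] -> levels [7 6 5]
Step 6: flows [0->1,1->2] -> levels [6 6 6]
Step 7: flows [0=1,1=2] -> levels [6 6 6]
  -> stable (no change)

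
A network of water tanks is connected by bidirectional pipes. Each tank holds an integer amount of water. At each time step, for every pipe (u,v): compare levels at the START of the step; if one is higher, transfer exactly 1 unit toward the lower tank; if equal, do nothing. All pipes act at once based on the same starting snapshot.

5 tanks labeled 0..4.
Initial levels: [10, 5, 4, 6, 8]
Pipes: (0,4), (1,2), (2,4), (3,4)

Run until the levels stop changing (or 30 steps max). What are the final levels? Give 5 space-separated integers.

Answer: 7 6 7 7 6

Derivation:
Step 1: flows [0->4,1->2,4->2,4->3] -> levels [9 4 6 7 7]
Step 2: flows [0->4,2->1,4->2,3=4] -> levels [8 5 6 7 7]
Step 3: flows [0->4,2->1,4->2,3=4] -> levels [7 6 6 7 7]
Step 4: flows [0=4,1=2,4->2,3=4] -> levels [7 6 7 7 6]
Step 5: flows [0->4,2->1,2->4,3->4] -> levels [6 7 5 6 9]
Step 6: flows [4->0,1->2,4->2,4->3] -> levels [7 6 7 7 6]
  -> period-2 cycle: step 6 state = step 4 state; never stabilizes
  -> state at step 30: (30-4) mod 2 = 0, same as step 4 -> [7 6 7 7 6]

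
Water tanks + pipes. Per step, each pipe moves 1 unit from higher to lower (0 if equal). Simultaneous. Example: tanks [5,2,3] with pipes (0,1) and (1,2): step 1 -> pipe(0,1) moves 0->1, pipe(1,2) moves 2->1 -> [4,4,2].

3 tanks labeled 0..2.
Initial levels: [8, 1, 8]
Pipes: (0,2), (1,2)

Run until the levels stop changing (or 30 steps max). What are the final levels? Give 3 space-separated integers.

Answer: 5 5 7

Derivation:
Step 1: flows [0=2,2->1] -> levels [8 2 7]
Step 2: flows [0->2,2->1] -> levels [7 3 7]
Step 3: flows [0=2,2->1] -> levels [7 4 6]
Step 4: flows [0->2,2->1] -> levels [6 5 6]
Step 5: flows [0=2,2->1] -> levels [6 6 5]
Step 6: flows [0->2,1->2] -> levels [5 5 7]
Step 7: flows [2->0,2->1] -> levels [6 6 5]
  -> period-2 cycle: step 7 state = step 5 state; never stabilizes
  -> state at step 30: (30-5) mod 2 = 1, same as step 6 -> [5 5 7]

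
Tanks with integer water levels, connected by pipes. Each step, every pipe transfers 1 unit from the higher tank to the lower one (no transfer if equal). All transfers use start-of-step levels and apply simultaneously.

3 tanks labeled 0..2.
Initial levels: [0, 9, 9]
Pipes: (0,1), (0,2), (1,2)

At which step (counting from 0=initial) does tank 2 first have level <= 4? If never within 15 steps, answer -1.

Answer: -1

Derivation:
Step 1: flows [1->0,2->0,1=2] -> levels [2 8 8]
Step 2: flows [1->0,2->0,1=2] -> levels [4 7 7]
Step 3: flows [1->0,2->0,1=2] -> levels [6 6 6]
Step 4: flows [0=1,0=2,1=2] -> levels [6 6 6]
  -> stable; tank 2 stays at 6 > 4
Tank 2 never reaches <=4 within 15 steps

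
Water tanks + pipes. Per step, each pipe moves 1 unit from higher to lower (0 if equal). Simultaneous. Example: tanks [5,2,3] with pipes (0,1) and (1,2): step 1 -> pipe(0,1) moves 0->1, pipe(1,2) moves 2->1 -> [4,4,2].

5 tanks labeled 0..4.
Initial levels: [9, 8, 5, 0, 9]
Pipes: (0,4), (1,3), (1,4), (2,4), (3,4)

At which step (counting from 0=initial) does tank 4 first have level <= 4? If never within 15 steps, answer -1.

Step 1: flows [0=4,1->3,4->1,4->2,4->3] -> levels [9 8 6 2 6]
Step 2: flows [0->4,1->3,1->4,2=4,4->3] -> levels [8 6 6 4 7]
Step 3: flows [0->4,1->3,4->1,4->2,4->3] -> levels [7 6 7 6 5]
Step 4: flows [0->4,1=3,1->4,2->4,3->4] -> levels [6 5 6 5 9]
Step 5: flows [4->0,1=3,4->1,4->2,4->3] -> levels [7 6 7 6 5]
  -> period-2 cycle (repeats step 3); tank 4 never drops to <=4
Tank 4 never reaches <=4 within 15 steps

Answer: -1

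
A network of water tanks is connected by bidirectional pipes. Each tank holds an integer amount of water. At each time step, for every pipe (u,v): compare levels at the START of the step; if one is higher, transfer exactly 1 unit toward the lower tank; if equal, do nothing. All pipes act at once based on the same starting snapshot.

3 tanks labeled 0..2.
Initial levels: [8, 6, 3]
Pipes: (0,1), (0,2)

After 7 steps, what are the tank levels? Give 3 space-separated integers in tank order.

Answer: 5 6 6

Derivation:
Step 1: flows [0->1,0->2] -> levels [6 7 4]
Step 2: flows [1->0,0->2] -> levels [6 6 5]
Step 3: flows [0=1,0->2] -> levels [5 6 6]
Step 4: flows [1->0,2->0] -> levels [7 5 5]
Step 5: flows [0->1,0->2] -> levels [5 6 6]
  -> period-2 cycle: step 5 state = step 3 state
  -> state at step 7: (7-3) mod 2 = 0, same as step 3 -> [5 6 6]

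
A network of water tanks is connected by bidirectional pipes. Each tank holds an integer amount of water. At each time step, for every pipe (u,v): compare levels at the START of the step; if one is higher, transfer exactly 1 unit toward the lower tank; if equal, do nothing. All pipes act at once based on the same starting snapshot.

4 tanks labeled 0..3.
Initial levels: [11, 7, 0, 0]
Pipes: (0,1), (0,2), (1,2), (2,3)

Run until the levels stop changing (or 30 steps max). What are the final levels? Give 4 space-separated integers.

Answer: 4 4 6 4

Derivation:
Step 1: flows [0->1,0->2,1->2,2=3] -> levels [9 7 2 0]
Step 2: flows [0->1,0->2,1->2,2->3] -> levels [7 7 3 1]
Step 3: flows [0=1,0->2,1->2,2->3] -> levels [6 6 4 2]
Step 4: flows [0=1,0->2,1->2,2->3] -> levels [5 5 5 3]
Step 5: flows [0=1,0=2,1=2,2->3] -> levels [5 5 4 4]
Step 6: flows [0=1,0->2,1->2,2=3] -> levels [4 4 6 4]
Step 7: flows [0=1,2->0,2->1,2->3] -> levels [5 5 3 5]
Step 8: flows [0=1,0->2,1->2,3->2] -> levels [4 4 6 4]
  -> period-2 cycle: step 8 state = step 6 state; never stabilizes
  -> state at step 30: (30-6) mod 2 = 0, same as step 6 -> [4 4 6 4]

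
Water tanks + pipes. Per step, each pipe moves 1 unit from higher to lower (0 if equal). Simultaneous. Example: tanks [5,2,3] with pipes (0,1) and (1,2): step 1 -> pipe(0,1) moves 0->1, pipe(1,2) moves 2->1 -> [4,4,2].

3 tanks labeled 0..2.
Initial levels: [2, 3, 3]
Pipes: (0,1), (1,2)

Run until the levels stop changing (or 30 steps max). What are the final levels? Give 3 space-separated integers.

Step 1: flows [1->0,1=2] -> levels [3 2 3]
Step 2: flows [0->1,2->1] -> levels [2 4 2]
Step 3: flows [1->0,1->2] -> levels [3 2 3]
  -> period-2 cycle: step 3 state = step 1 state; never stabilizes
  -> state at step 30: (30-1) mod 2 = 1, same as step 2 -> [2 4 2]

Answer: 2 4 2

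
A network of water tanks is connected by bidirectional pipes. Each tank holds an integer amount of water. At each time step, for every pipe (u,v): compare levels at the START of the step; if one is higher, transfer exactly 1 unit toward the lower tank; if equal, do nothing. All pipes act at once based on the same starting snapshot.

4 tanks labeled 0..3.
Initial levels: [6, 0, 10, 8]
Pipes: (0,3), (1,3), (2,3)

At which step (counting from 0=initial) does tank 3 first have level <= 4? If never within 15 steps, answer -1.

Answer: 6

Derivation:
Step 1: flows [3->0,3->1,2->3] -> levels [7 1 9 7]
Step 2: flows [0=3,3->1,2->3] -> levels [7 2 8 7]
Step 3: flows [0=3,3->1,2->3] -> levels [7 3 7 7]
Step 4: flows [0=3,3->1,2=3] -> levels [7 4 7 6]
Step 5: flows [0->3,3->1,2->3] -> levels [6 5 6 7]
Step 6: flows [3->0,3->1,3->2] -> levels [7 6 7 4]
Tank 3 first reaches <=4 at step 6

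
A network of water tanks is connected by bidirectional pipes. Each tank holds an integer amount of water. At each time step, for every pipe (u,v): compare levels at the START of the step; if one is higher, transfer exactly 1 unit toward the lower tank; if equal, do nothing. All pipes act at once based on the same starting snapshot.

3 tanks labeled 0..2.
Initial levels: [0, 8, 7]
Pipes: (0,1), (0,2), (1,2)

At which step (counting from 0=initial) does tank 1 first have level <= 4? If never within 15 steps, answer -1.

Step 1: flows [1->0,2->0,1->2] -> levels [2 6 7]
Step 2: flows [1->0,2->0,2->1] -> levels [4 6 5]
Step 3: flows [1->0,2->0,1->2] -> levels [6 4 5]
Tank 1 first reaches <=4 at step 3

Answer: 3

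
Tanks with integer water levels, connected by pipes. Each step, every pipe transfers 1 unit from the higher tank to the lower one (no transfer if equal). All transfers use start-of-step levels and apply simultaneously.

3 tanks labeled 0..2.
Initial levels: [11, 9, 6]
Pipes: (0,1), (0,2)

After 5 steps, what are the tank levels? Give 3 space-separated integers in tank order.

Answer: 8 9 9

Derivation:
Step 1: flows [0->1,0->2] -> levels [9 10 7]
Step 2: flows [1->0,0->2] -> levels [9 9 8]
Step 3: flows [0=1,0->2] -> levels [8 9 9]
Step 4: flows [1->0,2->0] -> levels [10 8 8]
Step 5: flows [0->1,0->2] -> levels [8 9 9]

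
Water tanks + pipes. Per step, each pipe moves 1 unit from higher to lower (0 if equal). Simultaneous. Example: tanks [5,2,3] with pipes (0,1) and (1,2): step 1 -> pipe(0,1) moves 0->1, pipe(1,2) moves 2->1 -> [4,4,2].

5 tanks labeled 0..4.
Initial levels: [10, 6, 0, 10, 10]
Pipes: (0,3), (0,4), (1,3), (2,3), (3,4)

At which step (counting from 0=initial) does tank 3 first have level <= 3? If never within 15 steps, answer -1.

Answer: -1

Derivation:
Step 1: flows [0=3,0=4,3->1,3->2,3=4] -> levels [10 7 1 8 10]
Step 2: flows [0->3,0=4,3->1,3->2,4->3] -> levels [9 8 2 8 9]
Step 3: flows [0->3,0=4,1=3,3->2,4->3] -> levels [8 8 3 9 8]
Step 4: flows [3->0,0=4,3->1,3->2,3->4] -> levels [9 9 4 5 9]
Step 5: flows [0->3,0=4,1->3,3->2,4->3] -> levels [8 8 5 7 8]
Step 6: flows [0->3,0=4,1->3,3->2,4->3] -> levels [7 7 6 9 7]
Step 7: flows [3->0,0=4,3->1,3->2,3->4] -> levels [8 8 7 5 8]
Step 8: flows [0->3,0=4,1->3,2->3,4->3] -> levels [7 7 6 9 7]
  -> period-2 cycle (repeats step 6); tank 3 never drops to <=3
Tank 3 never reaches <=3 within 15 steps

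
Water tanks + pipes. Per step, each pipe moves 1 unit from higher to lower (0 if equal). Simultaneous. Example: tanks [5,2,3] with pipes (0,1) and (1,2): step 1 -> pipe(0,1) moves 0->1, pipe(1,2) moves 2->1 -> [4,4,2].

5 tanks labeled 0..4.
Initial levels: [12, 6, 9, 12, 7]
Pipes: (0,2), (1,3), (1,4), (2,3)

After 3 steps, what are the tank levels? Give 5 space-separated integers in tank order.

Step 1: flows [0->2,3->1,4->1,3->2] -> levels [11 8 11 10 6]
Step 2: flows [0=2,3->1,1->4,2->3] -> levels [11 8 10 10 7]
Step 3: flows [0->2,3->1,1->4,2=3] -> levels [10 8 11 9 8]

Answer: 10 8 11 9 8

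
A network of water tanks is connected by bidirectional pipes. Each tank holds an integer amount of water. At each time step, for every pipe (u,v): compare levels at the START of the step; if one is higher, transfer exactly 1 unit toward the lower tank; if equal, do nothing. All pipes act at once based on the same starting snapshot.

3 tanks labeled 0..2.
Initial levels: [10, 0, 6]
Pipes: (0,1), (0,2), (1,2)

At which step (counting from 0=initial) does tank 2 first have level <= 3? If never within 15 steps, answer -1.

Step 1: flows [0->1,0->2,2->1] -> levels [8 2 6]
Step 2: flows [0->1,0->2,2->1] -> levels [6 4 6]
Step 3: flows [0->1,0=2,2->1] -> levels [5 6 5]
Step 4: flows [1->0,0=2,1->2] -> levels [6 4 6]
  -> period-2 cycle (repeats step 2); tank 2 never drops to <=3
Tank 2 never reaches <=3 within 15 steps

Answer: -1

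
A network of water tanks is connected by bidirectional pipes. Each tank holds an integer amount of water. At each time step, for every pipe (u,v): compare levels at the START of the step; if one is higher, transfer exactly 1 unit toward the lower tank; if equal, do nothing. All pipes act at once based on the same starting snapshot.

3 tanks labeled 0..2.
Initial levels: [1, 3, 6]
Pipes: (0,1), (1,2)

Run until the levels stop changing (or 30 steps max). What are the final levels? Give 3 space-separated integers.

Answer: 4 2 4

Derivation:
Step 1: flows [1->0,2->1] -> levels [2 3 5]
Step 2: flows [1->0,2->1] -> levels [3 3 4]
Step 3: flows [0=1,2->1] -> levels [3 4 3]
Step 4: flows [1->0,1->2] -> levels [4 2 4]
Step 5: flows [0->1,2->1] -> levels [3 4 3]
  -> period-2 cycle: step 5 state = step 3 state; never stabilizes
  -> state at step 30: (30-3) mod 2 = 1, same as step 4 -> [4 2 4]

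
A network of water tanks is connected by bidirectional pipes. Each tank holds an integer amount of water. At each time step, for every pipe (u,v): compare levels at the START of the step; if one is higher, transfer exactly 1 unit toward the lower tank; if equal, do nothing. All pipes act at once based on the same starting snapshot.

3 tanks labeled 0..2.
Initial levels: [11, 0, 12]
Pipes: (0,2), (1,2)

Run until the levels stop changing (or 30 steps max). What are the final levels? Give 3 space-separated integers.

Step 1: flows [2->0,2->1] -> levels [12 1 10]
Step 2: flows [0->2,2->1] -> levels [11 2 10]
Step 3: flows [0->2,2->1] -> levels [10 3 10]
Step 4: flows [0=2,2->1] -> levels [10 4 9]
Step 5: flows [0->2,2->1] -> levels [9 5 9]
Step 6: flows [0=2,2->1] -> levels [9 6 8]
Step 7: flows [0->2,2->1] -> levels [8 7 8]
Step 8: flows [0=2,2->1] -> levels [8 8 7]
Step 9: flows [0->2,1->2] -> levels [7 7 9]
Step 10: flows [2->0,2->1] -> levels [8 8 7]
  -> period-2 cycle: step 10 state = step 8 state; never stabilizes
  -> state at step 30: (30-8) mod 2 = 0, same as step 8 -> [8 8 7]

Answer: 8 8 7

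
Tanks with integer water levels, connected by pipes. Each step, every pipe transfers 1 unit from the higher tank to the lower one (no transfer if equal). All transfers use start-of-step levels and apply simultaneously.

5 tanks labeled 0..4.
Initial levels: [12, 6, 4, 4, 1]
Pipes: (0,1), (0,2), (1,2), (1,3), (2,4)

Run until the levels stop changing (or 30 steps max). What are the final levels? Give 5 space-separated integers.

Answer: 6 7 4 5 5

Derivation:
Step 1: flows [0->1,0->2,1->2,1->3,2->4] -> levels [10 5 5 5 2]
Step 2: flows [0->1,0->2,1=2,1=3,2->4] -> levels [8 6 5 5 3]
Step 3: flows [0->1,0->2,1->2,1->3,2->4] -> levels [6 5 6 6 4]
Step 4: flows [0->1,0=2,2->1,3->1,2->4] -> levels [5 8 4 5 5]
Step 5: flows [1->0,0->2,1->2,1->3,4->2] -> levels [5 5 7 6 4]
Step 6: flows [0=1,2->0,2->1,3->1,2->4] -> levels [6 7 4 5 5]
Step 7: flows [1->0,0->2,1->2,1->3,4->2] -> levels [6 4 7 6 4]
Step 8: flows [0->1,2->0,2->1,3->1,2->4] -> levels [6 7 4 5 5]
  -> period-2 cycle: step 8 state = step 6 state; never stabilizes
  -> state at step 30: (30-6) mod 2 = 0, same as step 6 -> [6 7 4 5 5]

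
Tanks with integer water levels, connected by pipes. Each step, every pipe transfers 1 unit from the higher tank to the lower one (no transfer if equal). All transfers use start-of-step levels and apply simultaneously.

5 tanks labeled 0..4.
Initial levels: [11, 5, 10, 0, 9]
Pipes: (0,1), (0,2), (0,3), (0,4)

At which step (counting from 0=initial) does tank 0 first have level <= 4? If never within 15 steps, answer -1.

Step 1: flows [0->1,0->2,0->3,0->4] -> levels [7 6 11 1 10]
Step 2: flows [0->1,2->0,0->3,4->0] -> levels [7 7 10 2 9]
Step 3: flows [0=1,2->0,0->3,4->0] -> levels [8 7 9 3 8]
Step 4: flows [0->1,2->0,0->3,0=4] -> levels [7 8 8 4 8]
Step 5: flows [1->0,2->0,0->3,4->0] -> levels [9 7 7 5 7]
Step 6: flows [0->1,0->2,0->3,0->4] -> levels [5 8 8 6 8]
Step 7: flows [1->0,2->0,3->0,4->0] -> levels [9 7 7 5 7]
  -> period-2 cycle (repeats step 5); tank 0 never drops to <=4
Tank 0 never reaches <=4 within 15 steps

Answer: -1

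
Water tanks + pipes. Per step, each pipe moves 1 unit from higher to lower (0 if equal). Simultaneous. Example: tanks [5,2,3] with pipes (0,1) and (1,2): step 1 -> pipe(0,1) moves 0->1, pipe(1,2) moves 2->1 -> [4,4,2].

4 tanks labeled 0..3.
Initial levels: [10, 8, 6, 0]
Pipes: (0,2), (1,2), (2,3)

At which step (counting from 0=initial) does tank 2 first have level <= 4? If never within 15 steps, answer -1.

Answer: 6

Derivation:
Step 1: flows [0->2,1->2,2->3] -> levels [9 7 7 1]
Step 2: flows [0->2,1=2,2->3] -> levels [8 7 7 2]
Step 3: flows [0->2,1=2,2->3] -> levels [7 7 7 3]
Step 4: flows [0=2,1=2,2->3] -> levels [7 7 6 4]
Step 5: flows [0->2,1->2,2->3] -> levels [6 6 7 5]
Step 6: flows [2->0,2->1,2->3] -> levels [7 7 4 6]
Tank 2 first reaches <=4 at step 6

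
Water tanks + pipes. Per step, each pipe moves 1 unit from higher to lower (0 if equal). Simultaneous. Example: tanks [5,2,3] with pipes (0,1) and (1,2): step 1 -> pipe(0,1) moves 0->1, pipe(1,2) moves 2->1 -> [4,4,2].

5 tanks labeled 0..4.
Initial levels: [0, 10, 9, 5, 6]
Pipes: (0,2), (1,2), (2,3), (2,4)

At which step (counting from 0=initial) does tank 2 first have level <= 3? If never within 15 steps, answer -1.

Step 1: flows [2->0,1->2,2->3,2->4] -> levels [1 9 7 6 7]
Step 2: flows [2->0,1->2,2->3,2=4] -> levels [2 8 6 7 7]
Step 3: flows [2->0,1->2,3->2,4->2] -> levels [3 7 8 6 6]
Step 4: flows [2->0,2->1,2->3,2->4] -> levels [4 8 4 7 7]
Step 5: flows [0=2,1->2,3->2,4->2] -> levels [4 7 7 6 6]
Step 6: flows [2->0,1=2,2->3,2->4] -> levels [5 7 4 7 7]
Step 7: flows [0->2,1->2,3->2,4->2] -> levels [4 6 8 6 6]
Step 8: flows [2->0,2->1,2->3,2->4] -> levels [5 7 4 7 7]
  -> period-2 cycle (repeats step 6); tank 2 never drops to <=3
Tank 2 never reaches <=3 within 15 steps

Answer: -1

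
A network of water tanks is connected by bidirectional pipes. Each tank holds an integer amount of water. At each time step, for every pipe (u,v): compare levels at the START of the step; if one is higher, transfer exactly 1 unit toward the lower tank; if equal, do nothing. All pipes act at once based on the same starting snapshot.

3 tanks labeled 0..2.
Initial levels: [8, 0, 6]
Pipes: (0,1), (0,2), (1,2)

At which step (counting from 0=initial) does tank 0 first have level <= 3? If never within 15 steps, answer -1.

Answer: -1

Derivation:
Step 1: flows [0->1,0->2,2->1] -> levels [6 2 6]
Step 2: flows [0->1,0=2,2->1] -> levels [5 4 5]
Step 3: flows [0->1,0=2,2->1] -> levels [4 6 4]
Step 4: flows [1->0,0=2,1->2] -> levels [5 4 5]
  -> period-2 cycle (repeats step 2); tank 0 never drops to <=3
Tank 0 never reaches <=3 within 15 steps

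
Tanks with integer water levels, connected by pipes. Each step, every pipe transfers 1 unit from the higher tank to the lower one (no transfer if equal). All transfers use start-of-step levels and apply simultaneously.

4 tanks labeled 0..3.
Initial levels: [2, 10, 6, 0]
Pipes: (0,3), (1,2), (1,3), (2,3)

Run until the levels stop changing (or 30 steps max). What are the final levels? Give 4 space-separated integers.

Step 1: flows [0->3,1->2,1->3,2->3] -> levels [1 8 6 3]
Step 2: flows [3->0,1->2,1->3,2->3] -> levels [2 6 6 4]
Step 3: flows [3->0,1=2,1->3,2->3] -> levels [3 5 5 5]
Step 4: flows [3->0,1=2,1=3,2=3] -> levels [4 5 5 4]
Step 5: flows [0=3,1=2,1->3,2->3] -> levels [4 4 4 6]
Step 6: flows [3->0,1=2,3->1,3->2] -> levels [5 5 5 3]
Step 7: flows [0->3,1=2,1->3,2->3] -> levels [4 4 4 6]
  -> period-2 cycle: step 7 state = step 5 state; never stabilizes
  -> state at step 30: (30-5) mod 2 = 1, same as step 6 -> [5 5 5 3]

Answer: 5 5 5 3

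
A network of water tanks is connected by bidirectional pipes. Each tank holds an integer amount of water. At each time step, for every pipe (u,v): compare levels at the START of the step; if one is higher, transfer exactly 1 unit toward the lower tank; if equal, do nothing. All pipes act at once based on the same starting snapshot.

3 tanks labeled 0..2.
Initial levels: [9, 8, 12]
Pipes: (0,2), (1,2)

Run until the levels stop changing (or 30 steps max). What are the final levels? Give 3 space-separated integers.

Answer: 10 10 9

Derivation:
Step 1: flows [2->0,2->1] -> levels [10 9 10]
Step 2: flows [0=2,2->1] -> levels [10 10 9]
Step 3: flows [0->2,1->2] -> levels [9 9 11]
Step 4: flows [2->0,2->1] -> levels [10 10 9]
  -> period-2 cycle: step 4 state = step 2 state; never stabilizes
  -> state at step 30: (30-2) mod 2 = 0, same as step 2 -> [10 10 9]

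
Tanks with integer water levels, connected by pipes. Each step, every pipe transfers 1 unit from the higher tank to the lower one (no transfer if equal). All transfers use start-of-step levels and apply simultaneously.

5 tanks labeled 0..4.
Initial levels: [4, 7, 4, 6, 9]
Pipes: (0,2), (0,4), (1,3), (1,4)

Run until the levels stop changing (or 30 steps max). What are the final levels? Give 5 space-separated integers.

Answer: 5 7 6 6 6

Derivation:
Step 1: flows [0=2,4->0,1->3,4->1] -> levels [5 7 4 7 7]
Step 2: flows [0->2,4->0,1=3,1=4] -> levels [5 7 5 7 6]
Step 3: flows [0=2,4->0,1=3,1->4] -> levels [6 6 5 7 6]
Step 4: flows [0->2,0=4,3->1,1=4] -> levels [5 7 6 6 6]
Step 5: flows [2->0,4->0,1->3,1->4] -> levels [7 5 5 7 6]
Step 6: flows [0->2,0->4,3->1,4->1] -> levels [5 7 6 6 6]
  -> period-2 cycle: step 6 state = step 4 state; never stabilizes
  -> state at step 30: (30-4) mod 2 = 0, same as step 4 -> [5 7 6 6 6]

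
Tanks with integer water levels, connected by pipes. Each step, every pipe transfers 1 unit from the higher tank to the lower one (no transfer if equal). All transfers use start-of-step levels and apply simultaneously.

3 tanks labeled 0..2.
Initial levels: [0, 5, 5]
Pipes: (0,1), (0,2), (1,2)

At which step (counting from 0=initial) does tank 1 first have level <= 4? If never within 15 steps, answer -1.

Answer: 1

Derivation:
Step 1: flows [1->0,2->0,1=2] -> levels [2 4 4]
Tank 1 first reaches <=4 at step 1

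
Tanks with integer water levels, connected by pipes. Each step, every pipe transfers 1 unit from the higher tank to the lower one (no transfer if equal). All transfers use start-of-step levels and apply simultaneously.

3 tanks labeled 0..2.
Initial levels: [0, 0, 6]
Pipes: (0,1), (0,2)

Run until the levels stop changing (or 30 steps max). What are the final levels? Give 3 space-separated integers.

Step 1: flows [0=1,2->0] -> levels [1 0 5]
Step 2: flows [0->1,2->0] -> levels [1 1 4]
Step 3: flows [0=1,2->0] -> levels [2 1 3]
Step 4: flows [0->1,2->0] -> levels [2 2 2]
Step 5: flows [0=1,0=2] -> levels [2 2 2]
  -> stable (no change)

Answer: 2 2 2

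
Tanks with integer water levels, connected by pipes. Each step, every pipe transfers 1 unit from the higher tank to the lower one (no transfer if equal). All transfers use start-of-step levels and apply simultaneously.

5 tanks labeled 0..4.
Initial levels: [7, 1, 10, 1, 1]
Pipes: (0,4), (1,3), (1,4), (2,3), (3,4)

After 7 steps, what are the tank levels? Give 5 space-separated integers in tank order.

Step 1: flows [0->4,1=3,1=4,2->3,3=4] -> levels [6 1 9 2 2]
Step 2: flows [0->4,3->1,4->1,2->3,3=4] -> levels [5 3 8 2 2]
Step 3: flows [0->4,1->3,1->4,2->3,3=4] -> levels [4 1 7 4 4]
Step 4: flows [0=4,3->1,4->1,2->3,3=4] -> levels [4 3 6 4 3]
Step 5: flows [0->4,3->1,1=4,2->3,3->4] -> levels [3 4 5 3 5]
Step 6: flows [4->0,1->3,4->1,2->3,4->3] -> levels [4 4 4 6 2]
Step 7: flows [0->4,3->1,1->4,3->2,3->4] -> levels [3 4 5 3 5]

Answer: 3 4 5 3 5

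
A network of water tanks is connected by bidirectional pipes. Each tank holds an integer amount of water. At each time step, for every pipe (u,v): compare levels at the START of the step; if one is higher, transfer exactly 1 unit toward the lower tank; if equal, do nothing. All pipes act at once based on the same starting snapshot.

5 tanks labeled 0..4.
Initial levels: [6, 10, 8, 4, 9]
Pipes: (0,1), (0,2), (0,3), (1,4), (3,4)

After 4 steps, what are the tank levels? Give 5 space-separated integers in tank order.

Step 1: flows [1->0,2->0,0->3,1->4,4->3] -> levels [7 8 7 6 9]
Step 2: flows [1->0,0=2,0->3,4->1,4->3] -> levels [7 8 7 8 7]
Step 3: flows [1->0,0=2,3->0,1->4,3->4] -> levels [9 6 7 6 9]
Step 4: flows [0->1,0->2,0->3,4->1,4->3] -> levels [6 8 8 8 7]

Answer: 6 8 8 8 7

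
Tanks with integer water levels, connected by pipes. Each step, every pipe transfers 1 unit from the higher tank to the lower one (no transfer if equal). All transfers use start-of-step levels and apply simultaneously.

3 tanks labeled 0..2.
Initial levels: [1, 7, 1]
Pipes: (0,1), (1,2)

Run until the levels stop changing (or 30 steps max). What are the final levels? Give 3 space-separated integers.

Step 1: flows [1->0,1->2] -> levels [2 5 2]
Step 2: flows [1->0,1->2] -> levels [3 3 3]
Step 3: flows [0=1,1=2] -> levels [3 3 3]
  -> stable (no change)

Answer: 3 3 3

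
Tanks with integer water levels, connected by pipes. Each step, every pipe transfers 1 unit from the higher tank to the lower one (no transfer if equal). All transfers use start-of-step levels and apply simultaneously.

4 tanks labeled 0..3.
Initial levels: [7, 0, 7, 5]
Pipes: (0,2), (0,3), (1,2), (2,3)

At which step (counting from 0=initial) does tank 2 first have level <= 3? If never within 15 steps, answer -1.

Answer: -1

Derivation:
Step 1: flows [0=2,0->3,2->1,2->3] -> levels [6 1 5 7]
Step 2: flows [0->2,3->0,2->1,3->2] -> levels [6 2 6 5]
Step 3: flows [0=2,0->3,2->1,2->3] -> levels [5 3 4 7]
Step 4: flows [0->2,3->0,2->1,3->2] -> levels [5 4 5 5]
Step 5: flows [0=2,0=3,2->1,2=3] -> levels [5 5 4 5]
Step 6: flows [0->2,0=3,1->2,3->2] -> levels [4 4 7 4]
Step 7: flows [2->0,0=3,2->1,2->3] -> levels [5 5 4 5]
  -> period-2 cycle (repeats step 5); tank 2 never drops to <=3
Tank 2 never reaches <=3 within 15 steps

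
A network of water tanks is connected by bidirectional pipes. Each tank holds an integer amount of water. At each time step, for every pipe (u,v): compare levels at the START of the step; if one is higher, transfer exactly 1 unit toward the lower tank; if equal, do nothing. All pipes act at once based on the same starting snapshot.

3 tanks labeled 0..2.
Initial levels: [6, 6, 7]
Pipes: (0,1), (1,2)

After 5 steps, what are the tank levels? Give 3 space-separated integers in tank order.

Answer: 6 7 6

Derivation:
Step 1: flows [0=1,2->1] -> levels [6 7 6]
Step 2: flows [1->0,1->2] -> levels [7 5 7]
Step 3: flows [0->1,2->1] -> levels [6 7 6]
  -> period-2 cycle: step 3 state = step 1 state
  -> state at step 5: (5-1) mod 2 = 0, same as step 1 -> [6 7 6]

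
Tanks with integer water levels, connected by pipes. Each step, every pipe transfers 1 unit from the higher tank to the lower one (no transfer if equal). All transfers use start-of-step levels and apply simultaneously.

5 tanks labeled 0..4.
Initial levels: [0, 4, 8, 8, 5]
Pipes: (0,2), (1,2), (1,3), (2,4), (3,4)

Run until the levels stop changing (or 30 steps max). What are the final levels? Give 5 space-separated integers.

Step 1: flows [2->0,2->1,3->1,2->4,3->4] -> levels [1 6 5 6 7]
Step 2: flows [2->0,1->2,1=3,4->2,4->3] -> levels [2 5 6 7 5]
Step 3: flows [2->0,2->1,3->1,2->4,3->4] -> levels [3 7 3 5 7]
Step 4: flows [0=2,1->2,1->3,4->2,4->3] -> levels [3 5 5 7 5]
Step 5: flows [2->0,1=2,3->1,2=4,3->4] -> levels [4 6 4 5 6]
Step 6: flows [0=2,1->2,1->3,4->2,4->3] -> levels [4 4 6 7 4]
Step 7: flows [2->0,2->1,3->1,2->4,3->4] -> levels [5 6 3 5 6]
Step 8: flows [0->2,1->2,1->3,4->2,4->3] -> levels [4 4 6 7 4]
  -> period-2 cycle: step 8 state = step 6 state; never stabilizes
  -> state at step 30: (30-6) mod 2 = 0, same as step 6 -> [4 4 6 7 4]

Answer: 4 4 6 7 4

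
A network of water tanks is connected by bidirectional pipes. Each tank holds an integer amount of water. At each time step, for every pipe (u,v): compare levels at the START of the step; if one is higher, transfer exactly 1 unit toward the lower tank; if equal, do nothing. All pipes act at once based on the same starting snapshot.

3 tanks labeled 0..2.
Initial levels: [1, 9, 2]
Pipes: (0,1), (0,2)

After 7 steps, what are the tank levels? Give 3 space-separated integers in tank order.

Step 1: flows [1->0,2->0] -> levels [3 8 1]
Step 2: flows [1->0,0->2] -> levels [3 7 2]
Step 3: flows [1->0,0->2] -> levels [3 6 3]
Step 4: flows [1->0,0=2] -> levels [4 5 3]
Step 5: flows [1->0,0->2] -> levels [4 4 4]
Step 6: flows [0=1,0=2] -> levels [4 4 4]
  -> stable; steps 7..7 unchanged -> [4 4 4]

Answer: 4 4 4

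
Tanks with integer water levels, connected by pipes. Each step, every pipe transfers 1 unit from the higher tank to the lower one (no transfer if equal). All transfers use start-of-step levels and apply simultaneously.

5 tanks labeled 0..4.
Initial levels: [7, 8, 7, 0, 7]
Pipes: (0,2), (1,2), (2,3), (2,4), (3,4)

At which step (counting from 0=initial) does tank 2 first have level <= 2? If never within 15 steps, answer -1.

Answer: -1

Derivation:
Step 1: flows [0=2,1->2,2->3,2=4,4->3] -> levels [7 7 7 2 6]
Step 2: flows [0=2,1=2,2->3,2->4,4->3] -> levels [7 7 5 4 6]
Step 3: flows [0->2,1->2,2->3,4->2,4->3] -> levels [6 6 7 6 4]
Step 4: flows [2->0,2->1,2->3,2->4,3->4] -> levels [7 7 3 6 6]
Step 5: flows [0->2,1->2,3->2,4->2,3=4] -> levels [6 6 7 5 5]
Step 6: flows [2->0,2->1,2->3,2->4,3=4] -> levels [7 7 3 6 6]
  -> period-2 cycle (repeats step 4); tank 2 never drops to <=2
Tank 2 never reaches <=2 within 15 steps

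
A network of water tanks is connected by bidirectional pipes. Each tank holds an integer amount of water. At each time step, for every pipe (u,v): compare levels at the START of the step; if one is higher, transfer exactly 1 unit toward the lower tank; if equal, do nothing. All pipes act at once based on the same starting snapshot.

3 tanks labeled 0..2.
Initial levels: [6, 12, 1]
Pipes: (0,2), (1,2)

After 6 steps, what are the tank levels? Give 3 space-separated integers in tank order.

Step 1: flows [0->2,1->2] -> levels [5 11 3]
Step 2: flows [0->2,1->2] -> levels [4 10 5]
Step 3: flows [2->0,1->2] -> levels [5 9 5]
Step 4: flows [0=2,1->2] -> levels [5 8 6]
Step 5: flows [2->0,1->2] -> levels [6 7 6]
Step 6: flows [0=2,1->2] -> levels [6 6 7]

Answer: 6 6 7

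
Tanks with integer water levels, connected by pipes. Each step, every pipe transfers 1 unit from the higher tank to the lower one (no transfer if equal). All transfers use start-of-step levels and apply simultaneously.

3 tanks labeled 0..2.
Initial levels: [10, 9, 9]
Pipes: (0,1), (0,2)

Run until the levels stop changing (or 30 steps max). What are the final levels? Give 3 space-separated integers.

Step 1: flows [0->1,0->2] -> levels [8 10 10]
Step 2: flows [1->0,2->0] -> levels [10 9 9]
  -> period-2 cycle: step 2 state = step 0 state; never stabilizes
  -> state at step 30: (30-0) mod 2 = 0, same as step 0 -> [10 9 9]

Answer: 10 9 9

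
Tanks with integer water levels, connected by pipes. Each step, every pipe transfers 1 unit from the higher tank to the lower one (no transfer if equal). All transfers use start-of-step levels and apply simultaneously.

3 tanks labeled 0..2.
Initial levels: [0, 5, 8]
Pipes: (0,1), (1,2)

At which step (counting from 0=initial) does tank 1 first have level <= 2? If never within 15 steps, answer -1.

Answer: -1

Derivation:
Step 1: flows [1->0,2->1] -> levels [1 5 7]
Step 2: flows [1->0,2->1] -> levels [2 5 6]
Step 3: flows [1->0,2->1] -> levels [3 5 5]
Step 4: flows [1->0,1=2] -> levels [4 4 5]
Step 5: flows [0=1,2->1] -> levels [4 5 4]
Step 6: flows [1->0,1->2] -> levels [5 3 5]
Step 7: flows [0->1,2->1] -> levels [4 5 4]
  -> period-2 cycle (repeats step 5); tank 1 never drops to <=2
Tank 1 never reaches <=2 within 15 steps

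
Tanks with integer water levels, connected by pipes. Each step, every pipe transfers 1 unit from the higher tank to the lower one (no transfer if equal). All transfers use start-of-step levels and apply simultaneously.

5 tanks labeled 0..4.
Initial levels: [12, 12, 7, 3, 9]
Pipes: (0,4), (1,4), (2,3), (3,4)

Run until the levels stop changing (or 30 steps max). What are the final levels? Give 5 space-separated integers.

Step 1: flows [0->4,1->4,2->3,4->3] -> levels [11 11 6 5 10]
Step 2: flows [0->4,1->4,2->3,4->3] -> levels [10 10 5 7 11]
Step 3: flows [4->0,4->1,3->2,4->3] -> levels [11 11 6 7 8]
Step 4: flows [0->4,1->4,3->2,4->3] -> levels [10 10 7 7 9]
Step 5: flows [0->4,1->4,2=3,4->3] -> levels [9 9 7 8 10]
Step 6: flows [4->0,4->1,3->2,4->3] -> levels [10 10 8 8 7]
Step 7: flows [0->4,1->4,2=3,3->4] -> levels [9 9 8 7 10]
Step 8: flows [4->0,4->1,2->3,4->3] -> levels [10 10 7 9 7]
Step 9: flows [0->4,1->4,3->2,3->4] -> levels [9 9 8 7 10]
  -> period-2 cycle: step 9 state = step 7 state; never stabilizes
  -> state at step 30: (30-7) mod 2 = 1, same as step 8 -> [10 10 7 9 7]

Answer: 10 10 7 9 7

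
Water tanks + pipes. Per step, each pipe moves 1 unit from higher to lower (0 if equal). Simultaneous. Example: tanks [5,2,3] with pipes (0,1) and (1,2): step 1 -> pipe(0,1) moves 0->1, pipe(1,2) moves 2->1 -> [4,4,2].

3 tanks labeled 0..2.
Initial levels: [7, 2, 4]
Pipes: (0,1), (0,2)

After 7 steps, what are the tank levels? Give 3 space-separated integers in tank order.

Step 1: flows [0->1,0->2] -> levels [5 3 5]
Step 2: flows [0->1,0=2] -> levels [4 4 5]
Step 3: flows [0=1,2->0] -> levels [5 4 4]
Step 4: flows [0->1,0->2] -> levels [3 5 5]
Step 5: flows [1->0,2->0] -> levels [5 4 4]
  -> period-2 cycle: step 5 state = step 3 state
  -> state at step 7: (7-3) mod 2 = 0, same as step 3 -> [5 4 4]

Answer: 5 4 4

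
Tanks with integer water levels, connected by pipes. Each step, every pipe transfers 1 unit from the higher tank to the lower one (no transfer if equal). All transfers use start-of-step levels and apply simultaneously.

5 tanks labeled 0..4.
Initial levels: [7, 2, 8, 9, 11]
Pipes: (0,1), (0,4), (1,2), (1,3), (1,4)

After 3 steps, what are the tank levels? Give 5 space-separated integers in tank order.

Step 1: flows [0->1,4->0,2->1,3->1,4->1] -> levels [7 6 7 8 9]
Step 2: flows [0->1,4->0,2->1,3->1,4->1] -> levels [7 10 6 7 7]
Step 3: flows [1->0,0=4,1->2,1->3,1->4] -> levels [8 6 7 8 8]

Answer: 8 6 7 8 8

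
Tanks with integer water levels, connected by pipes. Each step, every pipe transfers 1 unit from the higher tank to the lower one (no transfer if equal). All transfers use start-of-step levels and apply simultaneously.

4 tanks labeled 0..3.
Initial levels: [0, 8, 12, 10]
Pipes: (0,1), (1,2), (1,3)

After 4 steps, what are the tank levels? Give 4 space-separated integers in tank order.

Answer: 4 8 9 9

Derivation:
Step 1: flows [1->0,2->1,3->1] -> levels [1 9 11 9]
Step 2: flows [1->0,2->1,1=3] -> levels [2 9 10 9]
Step 3: flows [1->0,2->1,1=3] -> levels [3 9 9 9]
Step 4: flows [1->0,1=2,1=3] -> levels [4 8 9 9]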